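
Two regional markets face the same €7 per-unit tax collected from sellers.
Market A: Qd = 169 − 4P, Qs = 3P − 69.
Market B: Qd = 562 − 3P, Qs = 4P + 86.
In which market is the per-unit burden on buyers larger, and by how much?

Market A: pre-tax P* = €34, Q* = 33; post-tax Q = 21; per-unit burden on buyers = €3.
Market B: pre-tax P* = €68, Q* = 358; post-tax Q = 346; per-unit burden on buyers = €4.
Difference: €3 vs €4 → market B is larger by €1.

Market B, by €1.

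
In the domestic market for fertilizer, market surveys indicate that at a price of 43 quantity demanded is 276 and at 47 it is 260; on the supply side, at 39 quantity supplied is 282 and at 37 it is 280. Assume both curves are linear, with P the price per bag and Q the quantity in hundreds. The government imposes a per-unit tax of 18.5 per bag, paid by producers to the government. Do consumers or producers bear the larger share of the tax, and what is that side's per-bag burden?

Demand slope: (260 − 276)/(47 − 43) = -4, so Qd = 448 − 4P.
Supply slope: (280 − 282)/(37 − 39) = 1, so Qs = P + 243.
Without the tax, 448 − 4P = P + 243 gives 5P = 205, so P* = 41 and Q* = 284.
With the tax collected from producers, supply shifts: Qs = (P − 18.5) + 243.
New equilibrium: consumers pay 44.7, producers receive 26.2, Q = 269.2. (Wedge: Pb − Ps = 18.5.)
Per-bag burden: consumers 3.7, producers 14.8.
Producers take the larger share because supply is less price-elastic here (demand slope 4 vs supply slope 1).
The less price-elastic side of the market bears the larger share of a per-unit tax.

Producers bear the larger share: 14.8 per bag.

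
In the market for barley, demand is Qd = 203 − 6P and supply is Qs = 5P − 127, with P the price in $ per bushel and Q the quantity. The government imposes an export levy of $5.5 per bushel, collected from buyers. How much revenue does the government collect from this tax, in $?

Before the tax: set 203 − 6P = 5P − 127 → P* = $30, Q* = 23.
With the tax collected from buyers, demand (in seller-price terms) shifts: Qd = 203 − 6(P + 5.5).
New equilibrium: buyers pay $32.5, producers receive $27, Q = 8. (Wedge: Pb − Ps = 5.5.)
Revenue = t · Q = 5.5 · 8 = $44.

Tax revenue = $44.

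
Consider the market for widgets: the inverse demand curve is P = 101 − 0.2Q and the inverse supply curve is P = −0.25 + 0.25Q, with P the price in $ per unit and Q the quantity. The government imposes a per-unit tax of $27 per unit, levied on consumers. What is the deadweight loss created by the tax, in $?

Deadweight loss = $810.

Inverting to Q(P) form: Qd = 505 − 5P; Qs = 4P + 1.
Before the tax: set 505 − 5P = 4P + 1 → P* = $56, Q* = 225.
With the tax collected from consumers, demand (in seller-price terms) shifts: Qd = 505 − 5(P + 27).
New equilibrium: consumers pay $68, suppliers receive $41, Q = 165. (Wedge: Pb − Ps = 27.)
Quantity falls by |ΔQ| = |225 − 165| = 60.
DWL = ½ · t · |ΔQ| = ½ · 27 · 60 = $810.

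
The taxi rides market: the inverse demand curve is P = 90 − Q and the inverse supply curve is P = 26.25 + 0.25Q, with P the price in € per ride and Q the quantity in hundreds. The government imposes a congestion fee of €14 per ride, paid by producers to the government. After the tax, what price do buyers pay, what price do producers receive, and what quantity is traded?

Rewrite in direct form: Qd = 90 − P and Qs = 4P − 105.
Before the tax: set 90 − P = 4P − 105 → P* = €39, Q* = 51.
With the tax collected from producers, supply shifts: Qs = 4(P − 14) − 105.
New equilibrium: buyers pay €50.2, producers receive €36.2, Q = 39.8. (Wedge: Pb − Ps = 14.)
The less price-elastic side of the market bears the larger share of a per-unit tax.

Buyers pay €50.2; producers receive €36.2; quantity = 39.8.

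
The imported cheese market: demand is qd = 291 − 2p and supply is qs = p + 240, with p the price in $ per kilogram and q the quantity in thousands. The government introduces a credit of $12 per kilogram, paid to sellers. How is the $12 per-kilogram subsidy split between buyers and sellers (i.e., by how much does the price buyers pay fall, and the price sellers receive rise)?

Buyers gain $4 per kilogram; sellers gain $8 per kilogram.

Without the subsidy, 291 − 2p = p + 240 gives 3p = 51, so p* = $17 and q* = 257.
With a per-unit subsidy paid to sellers, each receives p + 12 per unit sold, so supply becomes qs = (p + 12) + 240.
Solving gives q = 265 with buyers paying $13 and sellers receiving $25 (the $12 wedge).
Gain to buyers: $4; to sellers: $8. (They sum to $12.)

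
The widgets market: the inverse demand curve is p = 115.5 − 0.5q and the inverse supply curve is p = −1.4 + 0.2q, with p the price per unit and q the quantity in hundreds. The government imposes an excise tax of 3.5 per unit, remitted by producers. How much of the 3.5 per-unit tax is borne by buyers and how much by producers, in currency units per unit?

Inverting to q(p) form: qd = 231 − 2p; qs = 5p + 7.
Without the tax, 231 − 2p = 5p + 7 gives 7p = 224, so p* = 32 and q* = 167.
With the tax collected from producers, supply shifts: qs = 5(p − 3.5) + 7.
Solving gives q = 162 with buyers paying 34.5 and producers receiving 31 (the 3.5 wedge).
Burden on buyers: 2.5; on producers: 1. (They sum to 3.5.)

Buyers bear 2.5 per unit; producers bear 1 per unit.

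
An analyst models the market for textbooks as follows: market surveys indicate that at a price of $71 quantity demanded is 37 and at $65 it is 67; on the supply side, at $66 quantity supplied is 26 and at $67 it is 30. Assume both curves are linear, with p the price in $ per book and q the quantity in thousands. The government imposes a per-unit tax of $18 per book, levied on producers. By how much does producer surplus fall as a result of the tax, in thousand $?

Demand slope: (67 − 37)/(65 − 71) = -5, so qd = 392 − 5p.
Supply slope: (30 − 26)/(67 − 66) = 4, so qs = 4p − 238.
Before the tax: set 392 − 5p = 4p − 238 → p* = $70, q* = 42.
With the tax collected from producers, supply shifts: qs = 4(p − 18) − 238.
Solving gives q = 2 with consumers paying $78 and producers receiving $60 (the $18 wedge).
ΔPS is the trapezoid between Q = 2 and Q = 42 of height $10: ½ · (42 + 2) · 10 = $220.

Producer surplus falls by $220 thousand.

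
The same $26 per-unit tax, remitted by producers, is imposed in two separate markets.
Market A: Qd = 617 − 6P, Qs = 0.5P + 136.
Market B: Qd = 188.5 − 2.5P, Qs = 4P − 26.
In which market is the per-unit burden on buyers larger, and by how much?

Market A: pre-tax P* = $74, Q* = 173; post-tax Q = 161; per-unit burden on buyers = $2.
Market B: pre-tax P* = $33, Q* = 106; post-tax Q = 66; per-unit burden on buyers = $16.
Difference: $2 vs $16 → market B is larger by $14.

Market B, by $14.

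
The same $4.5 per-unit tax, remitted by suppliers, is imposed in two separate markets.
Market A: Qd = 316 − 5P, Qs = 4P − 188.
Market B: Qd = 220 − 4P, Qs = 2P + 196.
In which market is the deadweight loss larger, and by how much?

Market A: pre-tax P* = $56, Q* = 36; post-tax Q = 26; deadweight loss = $22.5.
Market B: pre-tax P* = $4, Q* = 204; post-tax Q = 198; deadweight loss = $13.5.
Difference: $22.5 vs $13.5 → market A is larger by $9.

Market A, by $9.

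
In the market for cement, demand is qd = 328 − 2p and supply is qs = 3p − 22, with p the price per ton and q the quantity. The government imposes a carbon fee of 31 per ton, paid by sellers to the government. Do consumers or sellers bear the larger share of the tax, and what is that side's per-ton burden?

Consumers bear the larger share: 18.6 per ton.

Before the tax: set 328 − 2p = 3p − 22 → p* = 70, q* = 188.
With the tax collected from sellers, supply shifts: qs = 3(p − 31) − 22.
New equilibrium: consumers pay 88.6, sellers receive 57.6, q = 150.8. (Wedge: pb − ps = 31.)
Per-ton burden: consumers 18.6, sellers 12.4.
Consumers take the larger share because demand is less price-elastic here (demand slope 2 vs supply slope 3).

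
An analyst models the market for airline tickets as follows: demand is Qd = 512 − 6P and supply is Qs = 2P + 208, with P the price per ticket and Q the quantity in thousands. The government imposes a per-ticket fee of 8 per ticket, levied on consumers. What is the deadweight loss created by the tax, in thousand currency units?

Deadweight loss = 48 thousand.

Before the tax: set 512 − 6P = 2P + 208 → P* = 38, Q* = 284.
With the tax collected from consumers, demand (in seller-price terms) shifts: Qd = 512 − 6(P + 8).
New equilibrium: consumers pay 40, suppliers receive 32, Q = 272. (Wedge: Pb − Ps = 8.)
Quantity falls by |ΔQ| = |284 − 272| = 12.
DWL = ½ · t · |ΔQ| = ½ · 8 · 12 = 48.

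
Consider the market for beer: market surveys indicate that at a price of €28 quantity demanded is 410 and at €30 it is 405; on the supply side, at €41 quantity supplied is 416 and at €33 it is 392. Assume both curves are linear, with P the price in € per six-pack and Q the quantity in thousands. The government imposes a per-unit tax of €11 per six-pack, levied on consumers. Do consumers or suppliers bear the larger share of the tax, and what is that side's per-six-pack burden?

Demand slope: (405 − 410)/(30 − 28) = -2.5, so Qd = 480 − 2.5P.
Supply slope: (392 − 416)/(33 − 41) = 3, so Qs = 3P + 293.
Without the tax, 480 − 2.5P = 3P + 293 gives 5.5P = 187, so P* = €34 and Q* = 395.
With the tax collected from consumers, demand (in seller-price terms) shifts: Qd = 480 − 2.5(P + 11).
New equilibrium: consumers pay €40, suppliers receive €29, Q = 380. (Wedge: Pb − Ps = 11.)
Per-six-pack burden: consumers €6, suppliers €5.
Consumers take the larger share because demand is less price-elastic here (demand slope 2.5 vs supply slope 3).
The less price-elastic side of the market bears the larger share of a per-unit tax.

Consumers bear the larger share: €6 per six-pack.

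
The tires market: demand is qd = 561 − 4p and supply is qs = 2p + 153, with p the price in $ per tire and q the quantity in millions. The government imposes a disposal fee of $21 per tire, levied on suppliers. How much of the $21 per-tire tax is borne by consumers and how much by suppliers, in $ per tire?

Consumers bear $7 per tire; suppliers bear $14 per tire.

Before the tax: set 561 − 4p = 2p + 153 → p* = $68, q* = 289.
With the tax collected from suppliers, supply shifts: qs = 2(p − 21) + 153.
Solving gives q = 261 with consumers paying $75 and suppliers receiving $54 (the $21 wedge).
Burden on consumers: $7; on suppliers: $14. (They sum to $21.)
The less price-elastic side of the market bears the larger share of a per-unit tax.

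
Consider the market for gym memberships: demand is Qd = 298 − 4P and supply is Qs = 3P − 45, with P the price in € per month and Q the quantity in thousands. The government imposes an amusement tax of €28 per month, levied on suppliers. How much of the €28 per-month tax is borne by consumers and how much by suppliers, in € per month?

Without the tax, 298 − 4P = 3P − 45 gives 7P = 343, so P* = €49 and Q* = 102.
With the tax collected from suppliers, supply shifts: Qs = 3(P − 28) − 45.
New equilibrium: consumers pay €61, suppliers receive €33, Q = 54. (Wedge: Pb − Ps = 28.)
Burden on consumers: €12; on suppliers: €16. (They sum to €28.)

Consumers bear €12 per month; suppliers bear €16 per month.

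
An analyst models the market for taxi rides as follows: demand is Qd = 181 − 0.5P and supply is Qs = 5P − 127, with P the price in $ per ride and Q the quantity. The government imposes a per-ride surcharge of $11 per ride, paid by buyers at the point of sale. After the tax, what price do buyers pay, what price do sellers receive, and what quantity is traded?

Buyers pay $66; sellers receive $55; quantity = 148.

Before the tax: set 181 − 0.5P = 5P − 127 → P* = $56, Q* = 153.
With the tax collected from buyers, demand (in seller-price terms) shifts: Qd = 181 − 0.5(P + 11).
Solving gives Q = 148 with buyers paying $66 and sellers receiving $55 (the $11 wedge).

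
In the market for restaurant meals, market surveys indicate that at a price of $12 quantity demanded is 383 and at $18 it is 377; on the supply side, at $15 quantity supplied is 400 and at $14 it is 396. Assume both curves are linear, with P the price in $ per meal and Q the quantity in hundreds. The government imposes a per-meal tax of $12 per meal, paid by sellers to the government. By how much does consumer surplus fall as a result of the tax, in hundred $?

Demand slope: (377 − 383)/(18 − 12) = -1, so Qd = 395 − P.
Supply slope: (396 − 400)/(14 − 15) = 4, so Qs = 4P + 340.
Without the tax, 395 − P = 4P + 340 gives 5P = 55, so P* = $11 and Q* = 384.
With the tax collected from sellers, supply shifts: Qs = 4(P − 12) + 340.
New equilibrium: buyers pay $20.6, sellers receive $8.6, Q = 374.4. (Wedge: Pb − Ps = 12.)
ΔCS is the trapezoid between Q = 374.4 and Q = 384 of height $9.6: ½ · (384 + 374.4) · 9.6 = $3640.32.

Consumer surplus falls by $3640.32 hundred.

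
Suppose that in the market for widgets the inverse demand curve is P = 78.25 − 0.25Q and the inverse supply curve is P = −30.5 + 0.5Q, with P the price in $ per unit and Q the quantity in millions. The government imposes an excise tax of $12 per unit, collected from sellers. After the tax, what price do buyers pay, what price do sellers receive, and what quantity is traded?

Buyers pay $46; sellers receive $34; quantity = 129.

Inverting to Q(P) form: Qd = 313 − 4P; Qs = 2P + 61.
Before the tax: set 313 − 4P = 2P + 61 → P* = $42, Q* = 145.
With the tax collected from sellers, supply shifts: Qs = 2(P − 12) + 61.
New equilibrium: buyers pay $46, sellers receive $34, Q = 129. (Wedge: Pb − Ps = 12.)
The less price-elastic side of the market bears the larger share of a per-unit tax.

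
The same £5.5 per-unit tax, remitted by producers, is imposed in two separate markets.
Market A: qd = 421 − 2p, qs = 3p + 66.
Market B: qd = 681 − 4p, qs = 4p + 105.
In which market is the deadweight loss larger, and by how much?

Market B, by £12.1.

Market A: pre-tax p* = £71, q* = 279; post-tax q = 272.4; deadweight loss = £18.15.
Market B: pre-tax p* = £72, q* = 393; post-tax q = 382; deadweight loss = £30.25.
Difference: £18.15 vs £30.25 → market B is larger by £12.1.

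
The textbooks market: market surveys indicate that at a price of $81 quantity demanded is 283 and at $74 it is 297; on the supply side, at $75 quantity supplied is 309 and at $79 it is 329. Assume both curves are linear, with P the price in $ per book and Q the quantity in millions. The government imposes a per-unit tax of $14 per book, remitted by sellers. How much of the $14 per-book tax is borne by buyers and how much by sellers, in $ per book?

Demand slope: (297 − 283)/(74 − 81) = -2, so Qd = 445 − 2P.
Supply slope: (329 − 309)/(79 − 75) = 5, so Qs = 5P − 66.
Before the tax: set 445 − 2P = 5P − 66 → P* = $73, Q* = 299.
With the tax collected from sellers, supply shifts: Qs = 5(P − 14) − 66.
Solving gives Q = 279 with buyers paying $83 and sellers receiving $69 (the $14 wedge).
Burden on buyers: $10; on sellers: $4. (They sum to $14.)

Buyers bear $10 per book; sellers bear $4 per book.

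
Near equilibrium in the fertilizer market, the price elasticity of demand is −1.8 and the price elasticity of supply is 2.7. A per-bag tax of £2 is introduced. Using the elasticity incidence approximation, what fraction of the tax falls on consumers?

Consumers' share ≈ 0.6.

Incidence ratio: consumers' share ≈ εs / (εs + |εd|) = 2.7 / (2.7 + 1.8) = 0.6.
Supply is the more elastic side, so consumers bear the larger share.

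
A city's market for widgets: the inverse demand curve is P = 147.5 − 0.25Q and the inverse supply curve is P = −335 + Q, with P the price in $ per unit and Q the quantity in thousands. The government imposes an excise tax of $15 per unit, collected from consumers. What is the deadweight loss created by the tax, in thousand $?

Deadweight loss = $90 thousand.

Rewrite in direct form: Qd = 590 − 4P and Qs = P + 335.
Without the tax, 590 − 4P = P + 335 gives 5P = 255, so P* = $51 and Q* = 386.
With the tax collected from consumers, demand (in seller-price terms) shifts: Qd = 590 − 4(P + 15).
New equilibrium: consumers pay $54, suppliers receive $39, Q = 374. (Wedge: Pb − Ps = 15.)
Quantity falls by |ΔQ| = |386 − 374| = 12.
DWL = ½ · t · |ΔQ| = ½ · 15 · 12 = $90.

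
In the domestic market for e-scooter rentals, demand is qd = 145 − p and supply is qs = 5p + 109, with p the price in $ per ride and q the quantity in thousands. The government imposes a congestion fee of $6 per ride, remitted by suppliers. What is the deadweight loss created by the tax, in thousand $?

Deadweight loss = $15 thousand.

Before the tax: set 145 − p = 5p + 109 → p* = $6, q* = 139.
With the tax collected from suppliers, supply shifts: qs = 5(p − 6) + 109.
Solving gives q = 134 with consumers paying $11 and suppliers receiving $5 (the $6 wedge).
Quantity falls by |ΔQ| = |139 − 134| = 5.
DWL = ½ · t · |ΔQ| = ½ · 6 · 5 = $15.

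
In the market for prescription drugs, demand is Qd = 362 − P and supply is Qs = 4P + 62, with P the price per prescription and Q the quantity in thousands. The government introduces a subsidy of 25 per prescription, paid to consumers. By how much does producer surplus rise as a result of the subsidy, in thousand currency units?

Before the subsidy: set 362 − P = 4P + 62 → P* = 60, Q* = 302.
With a per-unit subsidy paid to consumers, each effectively pays P − 25, so demand becomes Qd = 362 − (P − 25).
New equilibrium: consumers pay 40, suppliers receive 65, Q = 322. (Wedge: Pb − Ps = −25.)
ΔPS is the trapezoid between Q = 322 and Q = 302 of height 5: ½ · (302 + 322) · 5 = 1560.

Producer surplus rises by 1560 thousand.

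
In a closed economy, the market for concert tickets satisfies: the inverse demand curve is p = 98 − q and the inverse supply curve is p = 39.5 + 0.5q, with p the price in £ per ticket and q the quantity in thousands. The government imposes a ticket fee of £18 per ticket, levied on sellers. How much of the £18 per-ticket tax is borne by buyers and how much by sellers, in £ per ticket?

Rewrite in direct form: qd = 98 − p and qs = 2p − 79.
Without the tax, 98 − p = 2p − 79 gives 3p = 177, so p* = £59 and q* = 39.
With the tax collected from sellers, supply shifts: qs = 2(p − 18) − 79.
New equilibrium: buyers pay £71, sellers receive £53, q = 27. (Wedge: pb − ps = 18.)
Burden on buyers: £12; on sellers: £6. (They sum to £18.)

Buyers bear £12 per ticket; sellers bear £6 per ticket.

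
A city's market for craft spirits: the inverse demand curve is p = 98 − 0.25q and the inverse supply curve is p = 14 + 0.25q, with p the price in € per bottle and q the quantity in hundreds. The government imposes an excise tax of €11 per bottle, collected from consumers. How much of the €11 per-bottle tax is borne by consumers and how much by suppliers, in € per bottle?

Consumers bear €5.5 per bottle; suppliers bear €5.5 per bottle.

Rewrite in direct form: qd = 392 − 4p and qs = 4p − 56.
Before the tax: set 392 − 4p = 4p − 56 → p* = €56, q* = 168.
With the tax collected from consumers, demand (in seller-price terms) shifts: qd = 392 − 4(p + 11).
Solving gives q = 146 with consumers paying €61.5 and suppliers receiving €50.5 (the €11 wedge).
Burden on consumers: €5.5; on suppliers: €5.5. (They sum to €11.)
The less price-elastic side of the market bears the larger share of a per-unit tax.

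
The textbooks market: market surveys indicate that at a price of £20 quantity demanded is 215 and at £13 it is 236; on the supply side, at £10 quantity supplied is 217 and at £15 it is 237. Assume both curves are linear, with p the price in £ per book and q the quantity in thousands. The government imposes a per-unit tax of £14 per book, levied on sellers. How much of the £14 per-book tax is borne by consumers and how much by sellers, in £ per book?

Consumers bear £8 per book; sellers bear £6 per book.

Demand slope: (236 − 215)/(13 − 20) = -3, so qd = 275 − 3p.
Supply slope: (237 − 217)/(15 − 10) = 4, so qs = 4p + 177.
Without the tax, 275 − 3p = 4p + 177 gives 7p = 98, so p* = £14 and q* = 233.
With the tax collected from sellers, supply shifts: qs = 4(p − 14) + 177.
Solving gives q = 209 with consumers paying £22 and sellers receiving £8 (the £14 wedge).
Burden on consumers: £8; on sellers: £6. (They sum to £14.)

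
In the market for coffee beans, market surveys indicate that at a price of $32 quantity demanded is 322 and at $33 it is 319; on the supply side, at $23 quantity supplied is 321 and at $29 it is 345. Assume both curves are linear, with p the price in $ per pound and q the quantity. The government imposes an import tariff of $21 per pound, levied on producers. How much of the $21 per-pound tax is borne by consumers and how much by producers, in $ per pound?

Demand slope: (319 − 322)/(33 − 32) = -3, so qd = 418 − 3p.
Supply slope: (345 − 321)/(29 − 23) = 4, so qs = 4p + 229.
Without the tax, 418 − 3p = 4p + 229 gives 7p = 189, so p* = $27 and q* = 337.
With the tax collected from producers, supply shifts: qs = 4(p − 21) + 229.
New equilibrium: consumers pay $39, producers receive $18, q = 301. (Wedge: pb − ps = 21.)
Burden on consumers: $12; on producers: $9. (They sum to $21.)

Consumers bear $12 per pound; producers bear $9 per pound.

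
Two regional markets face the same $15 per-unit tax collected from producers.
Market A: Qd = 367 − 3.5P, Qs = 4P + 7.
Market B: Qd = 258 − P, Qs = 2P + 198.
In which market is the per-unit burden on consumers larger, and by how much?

Market A: pre-tax P* = $48, Q* = 199; post-tax Q = 171; per-unit burden on consumers = $8.
Market B: pre-tax P* = $20, Q* = 238; post-tax Q = 228; per-unit burden on consumers = $10.
Difference: $8 vs $10 → market B is larger by $2.

Market B, by $2.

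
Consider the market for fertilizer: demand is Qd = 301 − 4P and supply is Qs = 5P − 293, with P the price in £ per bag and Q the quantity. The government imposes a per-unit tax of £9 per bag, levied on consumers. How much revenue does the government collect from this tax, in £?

Tax revenue = £153.

Without the tax, 301 − 4P = 5P − 293 gives 9P = 594, so P* = £66 and Q* = 37.
With the tax collected from consumers, demand (in seller-price terms) shifts: Qd = 301 − 4(P + 9).
Solving gives Q = 17 with consumers paying £71 and suppliers receiving £62 (the £9 wedge).
Revenue = t · Q = 9 · 17 = £153.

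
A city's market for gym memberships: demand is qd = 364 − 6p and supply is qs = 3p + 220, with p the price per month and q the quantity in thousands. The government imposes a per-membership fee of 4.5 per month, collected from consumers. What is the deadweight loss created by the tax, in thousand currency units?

Deadweight loss = 20.25 thousand.

Without the tax, 364 − 6p = 3p + 220 gives 9p = 144, so p* = 16 and q* = 268.
With the tax collected from consumers, demand (in seller-price terms) shifts: qd = 364 − 6(p + 4.5).
Solving gives q = 259 with consumers paying 17.5 and suppliers receiving 13 (the 4.5 wedge).
Quantity falls by |ΔQ| = |268 − 259| = 9.
DWL = ½ · t · |ΔQ| = ½ · 4.5 · 9 = 20.25.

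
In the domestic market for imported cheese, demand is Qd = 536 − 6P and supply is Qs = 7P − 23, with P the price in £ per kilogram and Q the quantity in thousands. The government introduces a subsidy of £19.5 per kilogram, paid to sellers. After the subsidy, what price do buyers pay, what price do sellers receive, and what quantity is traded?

Without the subsidy, 536 − 6P = 7P − 23 gives 13P = 559, so P* = £43 and Q* = 278.
With a per-unit subsidy paid to sellers, each receives P + 19.5 per unit sold, so supply becomes Qs = 7(P + 19.5) − 23.
Solving gives Q = 341 with buyers paying £32.5 and sellers receiving £52 (the £19.5 wedge).

Buyers pay £32.5; sellers receive £52; quantity = 341.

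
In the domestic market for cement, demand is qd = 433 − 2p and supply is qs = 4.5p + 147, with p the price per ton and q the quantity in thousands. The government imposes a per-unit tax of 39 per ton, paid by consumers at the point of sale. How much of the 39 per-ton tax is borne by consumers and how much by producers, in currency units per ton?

Without the tax, 433 − 2p = 4.5p + 147 gives 6.5p = 286, so p* = 44 and q* = 345.
With the tax collected from consumers, demand (in seller-price terms) shifts: qd = 433 − 2(p + 39).
New equilibrium: consumers pay 71, producers receive 32, q = 291. (Wedge: pb − ps = 39.)
Burden on consumers: 27; on producers: 12. (They sum to 39.)

Consumers bear 27 per ton; producers bear 12 per ton.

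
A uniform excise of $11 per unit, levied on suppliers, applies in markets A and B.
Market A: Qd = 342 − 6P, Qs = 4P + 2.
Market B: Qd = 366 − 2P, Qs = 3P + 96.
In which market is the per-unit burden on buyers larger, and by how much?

Market A: pre-tax P* = $34, Q* = 138; post-tax Q = 111.6; per-unit burden on buyers = $4.4.
Market B: pre-tax P* = $54, Q* = 258; post-tax Q = 244.8; per-unit burden on buyers = $6.6.
Difference: $4.4 vs $6.6 → market B is larger by $2.2.

Market B, by $2.2.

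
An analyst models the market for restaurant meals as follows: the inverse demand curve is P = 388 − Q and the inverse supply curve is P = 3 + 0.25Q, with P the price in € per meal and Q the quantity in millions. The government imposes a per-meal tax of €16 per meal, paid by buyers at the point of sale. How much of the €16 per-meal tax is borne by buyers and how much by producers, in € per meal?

Buyers bear €12.8 per meal; producers bear €3.2 per meal.

Rewrite in direct form: Qd = 388 − P and Qs = 4P − 12.
Before the tax: set 388 − P = 4P − 12 → P* = €80, Q* = 308.
With the tax collected from buyers, demand (in seller-price terms) shifts: Qd = 388 − (P + 16).
Solving gives Q = 295.2 with buyers paying €92.8 and producers receiving €76.8 (the €16 wedge).
Burden on buyers: €12.8; on producers: €3.2. (They sum to €16.)
The less price-elastic side of the market bears the larger share of a per-unit tax.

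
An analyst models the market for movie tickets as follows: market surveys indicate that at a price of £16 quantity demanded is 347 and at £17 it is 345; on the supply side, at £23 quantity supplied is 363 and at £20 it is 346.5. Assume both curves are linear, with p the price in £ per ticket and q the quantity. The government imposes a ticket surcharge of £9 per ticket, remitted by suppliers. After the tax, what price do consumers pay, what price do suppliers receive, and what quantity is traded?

Consumers pay £25.6; suppliers receive £16.6; quantity = 327.8.

Demand slope: (345 − 347)/(17 − 16) = -2, so qd = 379 − 2p.
Supply slope: (346.5 − 363)/(20 − 23) = 5.5, so qs = 5.5p + 236.5.
Before the tax: set 379 − 2p = 5.5p + 236.5 → p* = £19, q* = 341.
With the tax collected from suppliers, supply shifts: qs = 5.5(p − 9) + 236.5.
Solving gives q = 327.8 with consumers paying £25.6 and suppliers receiving £16.6 (the £9 wedge).
The less price-elastic side of the market bears the larger share of a per-unit tax.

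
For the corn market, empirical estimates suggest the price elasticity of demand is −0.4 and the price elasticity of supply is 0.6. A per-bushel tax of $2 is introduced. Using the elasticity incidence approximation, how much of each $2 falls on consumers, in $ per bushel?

Consumers bear ≈ $1.2 per bushel.

Incidence ratio: consumers' share ≈ εs / (εs + |εd|) = 0.6 / (0.6 + 0.4) = 0.6.
So consumers bear ≈ 0.6 × $2 = $1.2; producers bear $0.8.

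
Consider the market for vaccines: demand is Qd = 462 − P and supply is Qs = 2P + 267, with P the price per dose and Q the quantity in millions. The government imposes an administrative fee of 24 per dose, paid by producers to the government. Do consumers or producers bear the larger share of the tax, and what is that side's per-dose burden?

Consumers bear the larger share: 16 per dose.

Before the tax: set 462 − P = 2P + 267 → P* = 65, Q* = 397.
With the tax collected from producers, supply shifts: Qs = 2(P − 24) + 267.
New equilibrium: consumers pay 81, producers receive 57, Q = 381. (Wedge: Pb − Ps = 24.)
Per-dose burden: consumers 16, producers 8.
Consumers take the larger share because demand is less price-elastic here (demand slope 1 vs supply slope 2).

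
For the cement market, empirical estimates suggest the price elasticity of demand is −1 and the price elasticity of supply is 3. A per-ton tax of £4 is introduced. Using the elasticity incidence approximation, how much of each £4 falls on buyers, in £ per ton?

Buyers bear ≈ £3 per ton.

Incidence ratio: buyers' share ≈ εs / (εs + |εd|) = 3 / (3 + 1) = 0.75.
So buyers bear ≈ 0.75 × £4 = £3; sellers bear £1.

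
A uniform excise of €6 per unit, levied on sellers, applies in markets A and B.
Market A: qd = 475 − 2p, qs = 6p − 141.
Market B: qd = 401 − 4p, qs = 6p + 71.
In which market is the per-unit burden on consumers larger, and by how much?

Market A: pre-tax p* = €77, q* = 321; post-tax q = 312; per-unit burden on consumers = €4.5.
Market B: pre-tax p* = €33, q* = 269; post-tax q = 254.6; per-unit burden on consumers = €3.6.
Difference: €4.5 vs €3.6 → market A is larger by €0.9.

Market A, by €0.9.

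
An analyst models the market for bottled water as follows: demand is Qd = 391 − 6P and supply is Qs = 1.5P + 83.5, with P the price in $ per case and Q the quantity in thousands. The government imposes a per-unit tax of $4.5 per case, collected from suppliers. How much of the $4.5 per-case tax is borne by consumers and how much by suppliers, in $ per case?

Without the tax, 391 − 6P = 1.5P + 83.5 gives 7.5P = 307.5, so P* = $41 and Q* = 145.
With the tax collected from suppliers, supply shifts: Qs = 1.5(P − 4.5) + 83.5.
Solving gives Q = 139.6 with consumers paying $41.9 and suppliers receiving $37.4 (the $4.5 wedge).
Burden on consumers: $0.9; on suppliers: $3.6. (They sum to $4.5.)
The less price-elastic side of the market bears the larger share of a per-unit tax.

Consumers bear $0.9 per case; suppliers bear $3.6 per case.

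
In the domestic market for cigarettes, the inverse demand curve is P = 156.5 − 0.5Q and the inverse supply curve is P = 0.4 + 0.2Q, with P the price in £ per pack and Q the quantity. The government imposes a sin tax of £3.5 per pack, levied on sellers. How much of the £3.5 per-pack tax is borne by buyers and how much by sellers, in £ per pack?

Rewrite in direct form: Qd = 313 − 2P and Qs = 5P − 2.
Without the tax, 313 − 2P = 5P − 2 gives 7P = 315, so P* = £45 and Q* = 223.
With the tax collected from sellers, supply shifts: Qs = 5(P − 3.5) − 2.
New equilibrium: buyers pay £47.5, sellers receive £44, Q = 218. (Wedge: Pb − Ps = 3.5.)
Burden on buyers: £2.5; on sellers: £1. (They sum to £3.5.)

Buyers bear £2.5 per pack; sellers bear £1 per pack.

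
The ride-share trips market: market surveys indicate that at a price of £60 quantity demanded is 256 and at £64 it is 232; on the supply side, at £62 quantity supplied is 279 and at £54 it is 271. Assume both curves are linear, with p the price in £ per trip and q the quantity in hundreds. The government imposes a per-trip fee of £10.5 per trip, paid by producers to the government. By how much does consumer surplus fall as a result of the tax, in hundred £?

Consumer surplus falls by £404.25 hundred.

Demand slope: (232 − 256)/(64 − 60) = -6, so qd = 616 − 6p.
Supply slope: (271 − 279)/(54 − 62) = 1, so qs = p + 217.
Without the tax, 616 − 6p = p + 217 gives 7p = 399, so p* = £57 and q* = 274.
With the tax collected from producers, supply shifts: qs = (p − 10.5) + 217.
Solving gives q = 265 with consumers paying £58.5 and producers receiving £48 (the £10.5 wedge).
ΔCS is the trapezoid between Q = 265 and Q = 274 of height £1.5: ½ · (274 + 265) · 1.5 = £404.25.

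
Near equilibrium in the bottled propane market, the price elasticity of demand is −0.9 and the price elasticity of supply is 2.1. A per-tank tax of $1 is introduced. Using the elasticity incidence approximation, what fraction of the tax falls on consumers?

Consumers' share ≈ 0.7.

Incidence ratio: consumers' share ≈ εs / (εs + |εd|) = 2.1 / (2.1 + 0.9) = 0.7.
Supply is the more elastic side, so consumers bear the larger share.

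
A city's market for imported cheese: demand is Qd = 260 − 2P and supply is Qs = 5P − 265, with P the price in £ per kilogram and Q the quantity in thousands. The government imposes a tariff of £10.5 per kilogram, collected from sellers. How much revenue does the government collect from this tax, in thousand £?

Without the tax, 260 − 2P = 5P − 265 gives 7P = 525, so P* = £75 and Q* = 110.
With the tax collected from sellers, supply shifts: Qs = 5(P − 10.5) − 265.
Solving gives Q = 95 with buyers paying £82.5 and sellers receiving £72 (the £10.5 wedge).
Revenue = t · Q = 10.5 · 95 = £997.5.

Tax revenue = £997.5 thousand.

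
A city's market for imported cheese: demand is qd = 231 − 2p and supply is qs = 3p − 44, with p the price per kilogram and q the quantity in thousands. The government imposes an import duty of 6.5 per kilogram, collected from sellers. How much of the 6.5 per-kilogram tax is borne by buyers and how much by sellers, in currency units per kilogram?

Before the tax: set 231 − 2p = 3p − 44 → p* = 55, q* = 121.
With the tax collected from sellers, supply shifts: qs = 3(p − 6.5) − 44.
New equilibrium: buyers pay 58.9, sellers receive 52.4, q = 113.2. (Wedge: pb − ps = 6.5.)
Burden on buyers: 3.9; on sellers: 2.6. (They sum to 6.5.)

Buyers bear 3.9 per kilogram; sellers bear 2.6 per kilogram.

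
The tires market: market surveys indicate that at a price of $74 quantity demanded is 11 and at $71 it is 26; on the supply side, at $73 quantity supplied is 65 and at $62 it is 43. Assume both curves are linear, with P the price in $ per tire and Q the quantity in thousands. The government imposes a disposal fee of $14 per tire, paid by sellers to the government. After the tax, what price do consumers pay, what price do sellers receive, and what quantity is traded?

Consumers pay $70; sellers receive $56; quantity = 31.

Demand slope: (26 − 11)/(71 − 74) = -5, so Qd = 381 − 5P.
Supply slope: (43 − 65)/(62 − 73) = 2, so Qs = 2P − 81.
Without the tax, 381 − 5P = 2P − 81 gives 7P = 462, so P* = $66 and Q* = 51.
With the tax collected from sellers, supply shifts: Qs = 2(P − 14) − 81.
New equilibrium: consumers pay $70, sellers receive $56, Q = 31. (Wedge: Pb − Ps = 14.)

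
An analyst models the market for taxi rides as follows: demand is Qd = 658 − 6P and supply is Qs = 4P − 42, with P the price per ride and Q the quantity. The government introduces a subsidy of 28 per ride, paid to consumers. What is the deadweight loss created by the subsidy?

Deadweight loss = 940.8.

Before the subsidy: set 658 − 6P = 4P − 42 → P* = 70, Q* = 238.
With a per-unit subsidy paid to consumers, each effectively pays P − 28, so demand becomes Qd = 658 − 6(P − 28).
New equilibrium: consumers pay 58.8, suppliers receive 86.8, Q = 305.2. (Wedge: Pb − Ps = −28.)
Quantity rises by |ΔQ| = |238 − 305.2| = 67.2.
DWL = ½ · t · |ΔQ| = ½ · 28 · 67.2 = 940.8.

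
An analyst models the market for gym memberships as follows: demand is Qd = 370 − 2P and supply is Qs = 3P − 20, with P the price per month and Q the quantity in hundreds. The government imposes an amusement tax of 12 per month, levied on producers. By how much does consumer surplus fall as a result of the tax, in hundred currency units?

Without the tax, 370 − 2P = 3P − 20 gives 5P = 390, so P* = 78 and Q* = 214.
With the tax collected from producers, supply shifts: Qs = 3(P − 12) − 20.
Solving gives Q = 199.6 with buyers paying 85.2 and producers receiving 73.2 (the 12 wedge).
ΔCS is the trapezoid between Q = 199.6 and Q = 214 of height 7.2: ½ · (214 + 199.6) · 7.2 = 1488.96.

Consumer surplus falls by 1488.96 hundred.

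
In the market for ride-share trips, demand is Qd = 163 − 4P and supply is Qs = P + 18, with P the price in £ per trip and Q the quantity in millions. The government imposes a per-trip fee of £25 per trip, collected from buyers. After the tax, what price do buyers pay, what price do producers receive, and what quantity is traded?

Buyers pay £34; producers receive £9; quantity = 27.

Without the tax, 163 − 4P = P + 18 gives 5P = 145, so P* = £29 and Q* = 47.
With the tax collected from buyers, demand (in seller-price terms) shifts: Qd = 163 − 4(P + 25).
Solving gives Q = 27 with buyers paying £34 and producers receiving £9 (the £25 wedge).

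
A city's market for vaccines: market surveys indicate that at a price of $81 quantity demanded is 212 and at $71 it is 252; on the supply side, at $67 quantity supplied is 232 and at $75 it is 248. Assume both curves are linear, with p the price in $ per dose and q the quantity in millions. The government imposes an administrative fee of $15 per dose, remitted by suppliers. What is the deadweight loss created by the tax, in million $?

Demand slope: (252 − 212)/(71 − 81) = -4, so qd = 536 − 4p.
Supply slope: (248 − 232)/(75 − 67) = 2, so qs = 2p + 98.
Without the tax, 536 − 4p = 2p + 98 gives 6p = 438, so p* = $73 and q* = 244.
With the tax collected from suppliers, supply shifts: qs = 2(p − 15) + 98.
Solving gives q = 224 with consumers paying $78 and suppliers receiving $63 (the $15 wedge).
Quantity falls by |ΔQ| = |244 − 224| = 20.
DWL = ½ · t · |ΔQ| = ½ · 15 · 20 = $150.

Deadweight loss = $150 million.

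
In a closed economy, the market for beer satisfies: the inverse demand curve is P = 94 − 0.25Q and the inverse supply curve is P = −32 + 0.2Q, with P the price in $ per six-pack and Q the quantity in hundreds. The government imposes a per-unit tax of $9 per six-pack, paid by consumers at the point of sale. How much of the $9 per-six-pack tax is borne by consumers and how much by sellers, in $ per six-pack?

Rewrite in direct form: Qd = 376 − 4P and Qs = 5P + 160.
Before the tax: set 376 − 4P = 5P + 160 → P* = $24, Q* = 280.
With the tax collected from consumers, demand (in seller-price terms) shifts: Qd = 376 − 4(P + 9).
Solving gives Q = 260 with consumers paying $29 and sellers receiving $20 (the $9 wedge).
Burden on consumers: $5; on sellers: $4. (They sum to $9.)
The less price-elastic side of the market bears the larger share of a per-unit tax.

Consumers bear $5 per six-pack; sellers bear $4 per six-pack.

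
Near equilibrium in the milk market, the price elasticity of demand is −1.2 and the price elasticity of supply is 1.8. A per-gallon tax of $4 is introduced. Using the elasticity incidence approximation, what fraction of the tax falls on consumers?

Consumers' share ≈ 0.6.

Incidence ratio: consumers' share ≈ εs / (εs + |εd|) = 1.8 / (1.8 + 1.2) = 0.6.
Supply is the more elastic side, so consumers bear the larger share.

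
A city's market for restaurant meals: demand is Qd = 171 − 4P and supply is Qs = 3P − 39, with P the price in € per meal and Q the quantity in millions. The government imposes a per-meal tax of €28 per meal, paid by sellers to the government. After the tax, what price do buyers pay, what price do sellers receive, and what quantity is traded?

Without the tax, 171 − 4P = 3P − 39 gives 7P = 210, so P* = €30 and Q* = 51.
With the tax collected from sellers, supply shifts: Qs = 3(P − 28) − 39.
New equilibrium: buyers pay €42, sellers receive €14, Q = 3. (Wedge: Pb − Ps = 28.)
The less price-elastic side of the market bears the larger share of a per-unit tax.

Buyers pay €42; sellers receive €14; quantity = 3.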